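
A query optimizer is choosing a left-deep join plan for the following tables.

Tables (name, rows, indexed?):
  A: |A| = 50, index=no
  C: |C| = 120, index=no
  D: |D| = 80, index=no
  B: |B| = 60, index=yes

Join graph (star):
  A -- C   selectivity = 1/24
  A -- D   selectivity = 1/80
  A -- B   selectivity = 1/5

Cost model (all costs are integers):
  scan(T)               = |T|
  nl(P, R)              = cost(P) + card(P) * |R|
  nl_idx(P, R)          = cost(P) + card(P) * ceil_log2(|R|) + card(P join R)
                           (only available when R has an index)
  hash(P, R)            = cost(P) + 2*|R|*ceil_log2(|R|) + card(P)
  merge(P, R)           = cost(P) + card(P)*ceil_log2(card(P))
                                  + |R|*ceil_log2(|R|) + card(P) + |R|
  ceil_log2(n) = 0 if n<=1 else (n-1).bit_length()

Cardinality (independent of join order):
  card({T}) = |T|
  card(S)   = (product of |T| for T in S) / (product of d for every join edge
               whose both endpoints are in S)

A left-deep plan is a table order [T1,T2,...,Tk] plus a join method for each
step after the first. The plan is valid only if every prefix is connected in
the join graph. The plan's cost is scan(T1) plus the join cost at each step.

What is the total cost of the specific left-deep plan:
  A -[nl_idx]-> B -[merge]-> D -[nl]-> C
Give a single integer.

80190

step 1: scan A: cost=50, card=50
step 2: join B via nl_idx
    card(P join B) = 50*60/(5) = 600
    cost = 50 + 50*6 + 600 = 950
step 3: join D via merge
    card(P join D) = 600*80/(80) = 600
    cost = 950 + 600*10 + 80*7 + 600 + 80 = 8190
step 4: join C via nl
    card(P join C) = 600*120/(24) = 3000
    cost = 8190 + 600*120 = 80190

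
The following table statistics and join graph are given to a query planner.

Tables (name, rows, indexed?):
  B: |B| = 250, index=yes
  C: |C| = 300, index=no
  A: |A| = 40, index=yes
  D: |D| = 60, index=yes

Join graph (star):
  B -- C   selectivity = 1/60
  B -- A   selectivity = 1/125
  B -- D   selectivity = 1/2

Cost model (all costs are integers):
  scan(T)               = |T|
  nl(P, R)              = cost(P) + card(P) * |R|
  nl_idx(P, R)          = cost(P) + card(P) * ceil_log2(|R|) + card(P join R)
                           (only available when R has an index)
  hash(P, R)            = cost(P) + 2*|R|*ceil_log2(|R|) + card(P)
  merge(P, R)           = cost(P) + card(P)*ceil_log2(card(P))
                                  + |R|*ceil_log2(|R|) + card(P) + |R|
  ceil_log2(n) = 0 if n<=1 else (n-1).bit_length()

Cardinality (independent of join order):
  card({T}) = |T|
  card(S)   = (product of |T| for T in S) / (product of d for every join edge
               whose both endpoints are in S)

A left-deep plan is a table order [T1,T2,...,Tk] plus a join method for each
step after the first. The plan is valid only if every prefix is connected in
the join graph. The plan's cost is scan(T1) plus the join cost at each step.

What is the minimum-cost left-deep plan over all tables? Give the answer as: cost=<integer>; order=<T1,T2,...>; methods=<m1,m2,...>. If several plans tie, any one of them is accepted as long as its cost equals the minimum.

Selinger DP (subsets sized 1..n):
  {B}: scan cost=250, card=250
  {C}: scan cost=300, card=300
  {A}: scan cost=40, card=40
  {D}: scan cost=60, card=60
  {BC}: card=1250; try (B,nl_idx)→3950, (B,hash)→4600, (C,merge)→5500, (B,merge)→5550, (C,hash)→5900, (C,nl)→75250 …(+1); best=3950 via (B,nl_idx)
  {AB}: card=80; try (B,nl_idx)→440, (A,hash)→980, (A,nl_idx)→1830, (B,merge)→2570, (A,merge)→2780, (B,hash)→4080 …(+2); best=440 via (B,nl_idx)
  {BD}: card=7500; try (D,hash)→1220, (B,merge)→2730, (D,merge)→2920, (B,hash)→4120, (B,nl_idx)→8040, (D,nl_idx)→9250 …(+2); best=1220 via (D,hash)
  {ABC}: card=400; try (C,merge)→4080, (A,hash)→5680, (C,hash)→5920, (A,nl_idx)→11850, (A,merge)→19230, (C,nl)→24440 …(+1); best=4080 via (C,merge)
  {BCD}: card=37500; try (D,hash)→5920, (C,hash)→14120, (D,merge)→19370, (D,nl_idx)→48950, (D,nl)→78950, (C,merge)→109220 …(+1); best=5920 via (D,hash)
  {ABD}: card=2400; try (D,hash)→1240, (D,merge)→1500, (D,nl_idx)→3320, (D,nl)→5240, (A,hash)→9200, (A,nl_idx)→48620 …(+2); best=1240 via (D,hash)
  {ABCD}: card=12000; try (D,hash)→5200, (D,merge)→8500, (C,hash)→9040, (D,nl_idx)→18480, (D,nl)→28080, (C,merge)→35440 …(+5); best=5200 via (D,hash)

cost=5200; order=A,B,C,D; methods=nl_idx,merge,hash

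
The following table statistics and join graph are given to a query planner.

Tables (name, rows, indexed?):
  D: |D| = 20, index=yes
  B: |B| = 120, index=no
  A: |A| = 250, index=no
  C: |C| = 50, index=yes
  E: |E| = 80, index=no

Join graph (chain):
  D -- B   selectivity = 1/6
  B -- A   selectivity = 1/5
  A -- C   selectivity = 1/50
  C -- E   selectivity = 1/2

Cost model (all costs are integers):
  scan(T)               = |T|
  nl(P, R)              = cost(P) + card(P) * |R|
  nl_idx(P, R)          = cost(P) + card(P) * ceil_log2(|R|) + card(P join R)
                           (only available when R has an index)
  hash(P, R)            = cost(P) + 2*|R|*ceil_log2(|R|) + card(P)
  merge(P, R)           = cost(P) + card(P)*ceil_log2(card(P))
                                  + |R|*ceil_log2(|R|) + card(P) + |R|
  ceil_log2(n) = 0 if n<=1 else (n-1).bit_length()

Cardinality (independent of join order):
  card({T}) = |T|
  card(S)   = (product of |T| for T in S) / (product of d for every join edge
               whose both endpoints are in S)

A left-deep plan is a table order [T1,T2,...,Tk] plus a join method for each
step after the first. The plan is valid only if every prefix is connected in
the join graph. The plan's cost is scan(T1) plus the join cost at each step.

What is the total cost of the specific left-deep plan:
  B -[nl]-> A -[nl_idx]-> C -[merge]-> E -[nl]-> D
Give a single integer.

4956760

step 1: scan B: cost=120, card=120
step 2: join A via nl
    card(P join A) = 120*250/(5) = 6000
    cost = 120 + 120*250 = 30120
step 3: join C via nl_idx
    card(P join C) = 6000*50/(50) = 6000
    cost = 30120 + 6000*6 + 6000 = 72120
step 4: join E via merge
    card(P join E) = 6000*80/(2) = 240000
    cost = 72120 + 6000*13 + 80*7 + 6000 + 80 = 156760
step 5: join D via nl
    card(P join D) = 240000*20/(6) = 800000
    cost = 156760 + 240000*20 = 4956760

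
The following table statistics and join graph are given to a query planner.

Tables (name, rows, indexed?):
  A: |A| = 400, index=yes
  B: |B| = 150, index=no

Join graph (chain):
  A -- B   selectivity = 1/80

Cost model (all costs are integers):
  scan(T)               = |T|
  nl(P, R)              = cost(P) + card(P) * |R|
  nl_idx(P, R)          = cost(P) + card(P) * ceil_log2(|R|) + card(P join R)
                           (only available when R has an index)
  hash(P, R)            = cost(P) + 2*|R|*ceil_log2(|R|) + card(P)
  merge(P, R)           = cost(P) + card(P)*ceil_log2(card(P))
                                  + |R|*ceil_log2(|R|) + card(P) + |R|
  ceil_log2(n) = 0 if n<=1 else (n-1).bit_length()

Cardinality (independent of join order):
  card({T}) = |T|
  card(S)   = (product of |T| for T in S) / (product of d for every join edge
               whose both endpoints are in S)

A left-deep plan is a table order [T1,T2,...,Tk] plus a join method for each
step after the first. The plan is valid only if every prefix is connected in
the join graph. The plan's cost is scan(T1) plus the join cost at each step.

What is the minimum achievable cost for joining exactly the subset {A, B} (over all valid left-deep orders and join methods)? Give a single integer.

Selinger DP over subsets of {A,B}:
  {A}: scan cost=400, card=400
  {B}: scan cost=150, card=150
  {AB}: card=750; try (A,nl_idx)→2250, (B,hash)→3200, (A,merge)→5500, (B,merge)→5750, (A,hash)→7500, (A,nl)→60150 …(+1); best=2250 via (A,nl_idx)

2250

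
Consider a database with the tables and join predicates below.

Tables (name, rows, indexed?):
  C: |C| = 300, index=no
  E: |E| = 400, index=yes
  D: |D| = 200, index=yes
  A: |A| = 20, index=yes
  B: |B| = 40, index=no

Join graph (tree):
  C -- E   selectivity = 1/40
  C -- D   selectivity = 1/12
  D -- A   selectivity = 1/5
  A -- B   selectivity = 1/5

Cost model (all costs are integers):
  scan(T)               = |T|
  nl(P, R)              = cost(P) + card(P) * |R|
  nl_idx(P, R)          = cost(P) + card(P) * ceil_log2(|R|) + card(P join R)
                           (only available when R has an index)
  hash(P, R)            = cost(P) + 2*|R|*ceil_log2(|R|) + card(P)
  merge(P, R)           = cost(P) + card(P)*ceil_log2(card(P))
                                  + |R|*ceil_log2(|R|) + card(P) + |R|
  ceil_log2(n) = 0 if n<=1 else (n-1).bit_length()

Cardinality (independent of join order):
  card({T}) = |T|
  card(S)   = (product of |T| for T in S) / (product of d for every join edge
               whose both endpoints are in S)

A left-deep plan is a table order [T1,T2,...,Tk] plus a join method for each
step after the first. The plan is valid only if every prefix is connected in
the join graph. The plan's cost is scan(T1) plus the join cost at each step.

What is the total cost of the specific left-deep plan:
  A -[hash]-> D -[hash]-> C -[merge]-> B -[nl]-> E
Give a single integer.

64329720

step 1: scan A: cost=20, card=20
step 2: join D via hash
    card(P join D) = 20*200/(5) = 800
    cost = 20 + 2*200*8 + 20 = 3240
step 3: join C via hash
    card(P join C) = 800*300/(12) = 20000
    cost = 3240 + 2*300*9 + 800 = 9440
step 4: join B via merge
    card(P join B) = 20000*40/(5) = 160000
    cost = 9440 + 20000*15 + 40*6 + 20000 + 40 = 329720
step 5: join E via nl
    card(P join E) = 160000*400/(40) = 1600000
    cost = 329720 + 160000*400 = 64329720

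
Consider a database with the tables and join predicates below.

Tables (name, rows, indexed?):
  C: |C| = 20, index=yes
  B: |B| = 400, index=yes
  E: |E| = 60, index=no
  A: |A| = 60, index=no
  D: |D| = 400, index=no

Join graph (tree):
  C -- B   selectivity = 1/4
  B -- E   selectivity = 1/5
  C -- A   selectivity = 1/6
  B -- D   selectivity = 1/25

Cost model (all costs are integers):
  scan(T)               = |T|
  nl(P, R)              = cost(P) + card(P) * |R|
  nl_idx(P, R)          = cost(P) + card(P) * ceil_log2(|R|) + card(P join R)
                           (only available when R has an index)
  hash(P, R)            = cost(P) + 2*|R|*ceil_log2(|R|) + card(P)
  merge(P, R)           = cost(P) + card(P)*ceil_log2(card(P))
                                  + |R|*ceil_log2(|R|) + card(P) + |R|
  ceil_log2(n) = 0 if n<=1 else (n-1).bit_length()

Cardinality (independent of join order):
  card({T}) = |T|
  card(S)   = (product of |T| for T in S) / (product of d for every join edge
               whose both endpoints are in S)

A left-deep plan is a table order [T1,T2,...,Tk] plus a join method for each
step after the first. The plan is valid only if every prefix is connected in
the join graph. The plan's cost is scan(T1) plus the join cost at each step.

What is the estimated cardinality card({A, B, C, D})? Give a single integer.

320000

Tables in S: A(60), B(400), C(20), D(400)
Edges inside S: C-B(d=4), C-A(d=6), B-D(d=25)
numerator = 60 * 400 * 20 * 400 = 192000000
denominator = 4 * 6 * 25 = 600
card(S) = 192000000 / 600 = 320000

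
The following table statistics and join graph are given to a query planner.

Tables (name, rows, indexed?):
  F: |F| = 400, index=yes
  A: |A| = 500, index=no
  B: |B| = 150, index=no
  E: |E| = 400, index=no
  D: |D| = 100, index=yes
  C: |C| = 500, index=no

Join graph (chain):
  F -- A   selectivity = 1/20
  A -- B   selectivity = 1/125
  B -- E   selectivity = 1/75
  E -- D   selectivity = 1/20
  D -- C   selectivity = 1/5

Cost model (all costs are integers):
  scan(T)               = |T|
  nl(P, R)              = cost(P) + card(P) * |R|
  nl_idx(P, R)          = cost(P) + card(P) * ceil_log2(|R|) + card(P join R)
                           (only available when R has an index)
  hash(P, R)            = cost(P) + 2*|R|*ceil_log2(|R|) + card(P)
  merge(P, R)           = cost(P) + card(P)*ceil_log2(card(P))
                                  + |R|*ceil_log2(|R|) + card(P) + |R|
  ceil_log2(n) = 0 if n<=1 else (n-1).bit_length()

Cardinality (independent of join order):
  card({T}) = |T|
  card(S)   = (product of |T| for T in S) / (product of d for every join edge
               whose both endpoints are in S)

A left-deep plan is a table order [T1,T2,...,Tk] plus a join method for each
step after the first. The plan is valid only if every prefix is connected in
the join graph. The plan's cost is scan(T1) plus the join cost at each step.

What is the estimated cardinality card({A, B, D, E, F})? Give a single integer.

Tables in S: A(500), B(150), D(100), E(400), F(400)
Edges inside S: F-A(d=20), A-B(d=125), B-E(d=75), E-D(d=20)
numerator = 500 * 150 * 100 * 400 * 400 = 1200000000000
denominator = 20 * 125 * 75 * 20 = 3750000
card(S) = 1200000000000 / 3750000 = 320000

320000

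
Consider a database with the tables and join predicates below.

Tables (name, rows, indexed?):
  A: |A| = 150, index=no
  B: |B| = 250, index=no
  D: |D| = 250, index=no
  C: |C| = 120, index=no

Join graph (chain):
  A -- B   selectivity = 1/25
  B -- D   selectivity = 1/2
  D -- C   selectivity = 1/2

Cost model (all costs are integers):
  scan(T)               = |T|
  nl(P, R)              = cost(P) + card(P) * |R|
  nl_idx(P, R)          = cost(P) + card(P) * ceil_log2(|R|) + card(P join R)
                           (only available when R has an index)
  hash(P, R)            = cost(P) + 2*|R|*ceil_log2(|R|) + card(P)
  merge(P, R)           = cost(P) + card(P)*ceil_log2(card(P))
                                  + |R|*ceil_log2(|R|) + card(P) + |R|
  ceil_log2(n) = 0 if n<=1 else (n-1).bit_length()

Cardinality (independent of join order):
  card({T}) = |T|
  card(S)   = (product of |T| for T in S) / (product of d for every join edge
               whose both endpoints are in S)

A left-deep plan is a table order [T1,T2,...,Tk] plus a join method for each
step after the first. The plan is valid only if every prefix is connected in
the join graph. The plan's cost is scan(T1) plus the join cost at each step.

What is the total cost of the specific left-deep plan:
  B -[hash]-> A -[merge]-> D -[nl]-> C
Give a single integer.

step 1: scan B: cost=250, card=250
step 2: join A via hash
    card(P join A) = 250*150/(25) = 1500
    cost = 250 + 2*150*8 + 250 = 2900
step 3: join D via merge
    card(P join D) = 1500*250/(2) = 187500
    cost = 2900 + 1500*11 + 250*8 + 1500 + 250 = 23150
step 4: join C via nl
    card(P join C) = 187500*120/(2) = 11250000
    cost = 23150 + 187500*120 = 22523150

22523150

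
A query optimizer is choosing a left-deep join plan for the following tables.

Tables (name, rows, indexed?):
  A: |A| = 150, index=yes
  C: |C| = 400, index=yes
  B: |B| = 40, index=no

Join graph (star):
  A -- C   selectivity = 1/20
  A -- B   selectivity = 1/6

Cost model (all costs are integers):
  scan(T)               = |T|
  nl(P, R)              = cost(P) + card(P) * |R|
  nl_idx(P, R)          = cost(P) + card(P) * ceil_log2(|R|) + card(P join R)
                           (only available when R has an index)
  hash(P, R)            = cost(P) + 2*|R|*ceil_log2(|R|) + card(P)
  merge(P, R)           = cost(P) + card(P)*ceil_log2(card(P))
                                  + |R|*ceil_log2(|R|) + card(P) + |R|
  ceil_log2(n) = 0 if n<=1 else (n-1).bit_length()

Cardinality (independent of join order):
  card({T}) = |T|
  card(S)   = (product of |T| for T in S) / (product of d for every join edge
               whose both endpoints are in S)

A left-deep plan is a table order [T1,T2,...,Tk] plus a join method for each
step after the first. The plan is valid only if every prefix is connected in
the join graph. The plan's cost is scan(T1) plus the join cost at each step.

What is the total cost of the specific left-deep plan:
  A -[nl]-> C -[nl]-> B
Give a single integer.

step 1: scan A: cost=150, card=150
step 2: join C via nl
    card(P join C) = 150*400/(20) = 3000
    cost = 150 + 150*400 = 60150
step 3: join B via nl
    card(P join B) = 3000*40/(6) = 20000
    cost = 60150 + 3000*40 = 180150

180150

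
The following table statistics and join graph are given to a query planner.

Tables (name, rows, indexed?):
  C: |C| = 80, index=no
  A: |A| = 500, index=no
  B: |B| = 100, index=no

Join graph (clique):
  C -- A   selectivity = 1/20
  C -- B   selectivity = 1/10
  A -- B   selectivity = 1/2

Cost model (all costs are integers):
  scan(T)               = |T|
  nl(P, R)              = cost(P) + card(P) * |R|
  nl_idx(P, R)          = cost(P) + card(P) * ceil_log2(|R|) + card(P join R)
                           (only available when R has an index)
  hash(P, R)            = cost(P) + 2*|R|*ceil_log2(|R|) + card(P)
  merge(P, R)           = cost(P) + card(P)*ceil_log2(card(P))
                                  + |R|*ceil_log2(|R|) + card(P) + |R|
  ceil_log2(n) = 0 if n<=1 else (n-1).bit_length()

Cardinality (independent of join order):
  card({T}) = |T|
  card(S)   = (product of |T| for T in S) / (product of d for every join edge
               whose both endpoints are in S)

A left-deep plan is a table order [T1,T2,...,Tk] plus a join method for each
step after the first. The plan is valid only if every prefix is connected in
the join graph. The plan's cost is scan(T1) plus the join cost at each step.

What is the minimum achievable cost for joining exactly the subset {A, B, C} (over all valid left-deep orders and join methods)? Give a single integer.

Selinger DP over subsets of {A,B,C}:
  {C}: scan cost=80, card=80
  {A}: scan cost=500, card=500
  {B}: scan cost=100, card=100
  {AC}: card=2000; try (C,hash)→2120, (A,merge)→5720, (C,merge)→6140, (A,hash)→9160, (A,nl)→40080, (C,nl)→40500; best=2120 via (C,hash)
  {BC}: card=800; try (C,hash)→1320, (B,merge)→1520, (C,merge)→1540, (B,hash)→1560, (B,nl)→8080, (C,nl)→8100; best=1320 via (C,hash)
  {AB}: card=25000; try (B,hash)→2400, (A,merge)→5900, (B,merge)→6300, (A,hash)→9200, (A,nl)→50100, (B,nl)→50500; best=2400 via (B,hash)
  {ABC}: card=10000; try (B,hash)→5520, (A,hash)→11120, (A,merge)→15120, (B,merge)→26920, (C,hash)→28520, (B,nl)→202120 …(+3); best=5520 via (B,hash)

5520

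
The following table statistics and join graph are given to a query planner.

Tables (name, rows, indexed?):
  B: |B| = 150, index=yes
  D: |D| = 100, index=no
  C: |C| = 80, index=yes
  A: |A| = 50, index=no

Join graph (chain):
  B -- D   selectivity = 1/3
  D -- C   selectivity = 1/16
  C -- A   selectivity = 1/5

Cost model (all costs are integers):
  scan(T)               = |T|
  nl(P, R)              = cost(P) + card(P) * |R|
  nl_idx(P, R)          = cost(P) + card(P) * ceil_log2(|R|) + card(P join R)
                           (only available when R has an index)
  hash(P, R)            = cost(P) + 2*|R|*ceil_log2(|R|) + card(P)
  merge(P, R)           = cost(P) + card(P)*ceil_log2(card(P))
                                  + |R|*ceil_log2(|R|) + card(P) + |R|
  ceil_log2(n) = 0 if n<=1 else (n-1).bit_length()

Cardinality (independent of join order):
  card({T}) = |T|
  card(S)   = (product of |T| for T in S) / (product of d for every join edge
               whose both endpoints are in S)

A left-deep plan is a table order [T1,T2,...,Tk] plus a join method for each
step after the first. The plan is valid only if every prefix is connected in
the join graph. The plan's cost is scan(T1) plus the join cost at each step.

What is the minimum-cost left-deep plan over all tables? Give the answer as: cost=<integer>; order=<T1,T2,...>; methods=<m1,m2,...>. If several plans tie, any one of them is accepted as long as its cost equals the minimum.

Selinger DP (subsets sized 1..n):
  {B}: scan cost=150, card=150
  {D}: scan cost=100, card=100
  {C}: scan cost=80, card=80
  {A}: scan cost=50, card=50
  {BD}: card=5000; try (D,hash)→1700, (B,merge)→2250, (D,merge)→2300, (B,hash)→2600, (B,nl_idx)→5900, (B,nl)→15100 …(+1); best=1700 via (D,hash)
  {CD}: card=500; try (C,nl_idx)→1300, (C,hash)→1320, (D,merge)→1520, (C,merge)→1540, (D,hash)→1560, (D,nl)→8080 …(+1); best=1300 via (C,nl_idx)
  {AC}: card=800; try (A,hash)→760, (C,merge)→1040, (A,merge)→1070, (C,nl_idx)→1200, (C,hash)→1220, (C,nl)→4050 …(+1); best=760 via (A,hash)
  {BCD}: card=25000; try (B,hash)→4200, (B,merge)→7650, (C,hash)→7820, (B,nl_idx)→30300, (C,nl_idx)→61700, (C,merge)→72340 …(+2); best=4200 via (B,hash)
  {ACD}: card=5000; try (A,hash)→2400, (D,hash)→2960, (A,merge)→6650, (D,merge)→10360, (A,nl)→26300, (D,nl)→80760; best=2400 via (A,hash)
  {ABCD}: card=250000; try (B,hash)→9800, (A,hash)→29800, (B,merge)→73750, (B,nl_idx)→292400, (A,merge)→404550, (B,nl)→752400 …(+1); best=9800 via (B,hash)

cost=9800; order=D,C,A,B; methods=nl_idx,hash,hash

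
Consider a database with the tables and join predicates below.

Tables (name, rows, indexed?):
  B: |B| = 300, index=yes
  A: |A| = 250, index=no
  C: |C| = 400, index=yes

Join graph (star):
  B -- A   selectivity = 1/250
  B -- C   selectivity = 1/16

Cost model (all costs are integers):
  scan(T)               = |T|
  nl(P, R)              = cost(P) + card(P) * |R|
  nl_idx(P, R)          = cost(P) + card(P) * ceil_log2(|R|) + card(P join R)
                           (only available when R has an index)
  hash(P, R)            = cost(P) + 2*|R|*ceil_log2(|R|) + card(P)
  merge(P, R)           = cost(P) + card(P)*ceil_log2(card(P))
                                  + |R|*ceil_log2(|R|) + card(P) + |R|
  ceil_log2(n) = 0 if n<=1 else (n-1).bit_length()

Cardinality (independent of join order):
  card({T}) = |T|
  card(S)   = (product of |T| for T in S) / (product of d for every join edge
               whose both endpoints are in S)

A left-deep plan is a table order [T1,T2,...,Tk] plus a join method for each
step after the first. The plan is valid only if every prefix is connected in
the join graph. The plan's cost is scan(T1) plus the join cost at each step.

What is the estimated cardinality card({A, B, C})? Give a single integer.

Tables in S: A(250), B(300), C(400)
Edges inside S: B-A(d=250), B-C(d=16)
numerator = 250 * 300 * 400 = 30000000
denominator = 250 * 16 = 4000
card(S) = 30000000 / 4000 = 7500

7500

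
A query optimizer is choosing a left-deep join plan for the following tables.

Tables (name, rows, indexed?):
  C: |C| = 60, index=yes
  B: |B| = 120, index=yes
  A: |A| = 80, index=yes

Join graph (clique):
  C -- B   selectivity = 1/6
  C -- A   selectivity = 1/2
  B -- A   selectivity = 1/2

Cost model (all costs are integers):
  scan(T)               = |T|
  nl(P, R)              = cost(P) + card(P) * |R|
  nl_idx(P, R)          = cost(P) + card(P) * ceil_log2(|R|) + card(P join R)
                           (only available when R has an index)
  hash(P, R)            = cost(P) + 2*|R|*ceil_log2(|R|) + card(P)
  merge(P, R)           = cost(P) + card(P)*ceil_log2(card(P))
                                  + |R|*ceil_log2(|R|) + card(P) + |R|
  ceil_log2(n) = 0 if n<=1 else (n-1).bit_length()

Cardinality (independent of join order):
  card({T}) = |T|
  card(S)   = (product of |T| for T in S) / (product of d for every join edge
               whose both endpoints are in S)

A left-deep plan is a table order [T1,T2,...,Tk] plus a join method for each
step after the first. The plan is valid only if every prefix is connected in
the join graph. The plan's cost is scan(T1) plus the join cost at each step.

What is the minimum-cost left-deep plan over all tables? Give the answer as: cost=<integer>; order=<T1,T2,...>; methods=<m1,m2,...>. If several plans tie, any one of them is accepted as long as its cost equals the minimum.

cost=3280; order=B,C,A; methods=hash,hash

Selinger DP (subsets sized 1..n):
  {C}: scan cost=60, card=60
  {B}: scan cost=120, card=120
  {A}: scan cost=80, card=80
  {BC}: card=1200; try (C,hash)→960, (B,merge)→1440, (C,merge)→1500, (B,nl_idx)→1680, (B,hash)→1800, (C,nl_idx)→2040 …(+2); best=960 via (C,hash)
  {AC}: card=2400; try (C,hash)→880, (A,merge)→1120, (C,merge)→1140, (A,hash)→1240, (A,nl_idx)→2880, (C,nl_idx)→2960 …(+2); best=880 via (C,hash)
  {AB}: card=4800; try (A,hash)→1360, (B,merge)→1680, (A,merge)→1720, (B,hash)→1840, (B,nl_idx)→5440, (A,nl_idx)→5760 …(+2); best=1360 via (A,hash)
  {ABC}: card=24000; try (A,hash)→3280, (B,hash)→4960, (C,hash)→6880, (A,merge)→16000, (B,merge)→33040, (A,nl_idx)→33360 …(+6); best=3280 via (A,hash)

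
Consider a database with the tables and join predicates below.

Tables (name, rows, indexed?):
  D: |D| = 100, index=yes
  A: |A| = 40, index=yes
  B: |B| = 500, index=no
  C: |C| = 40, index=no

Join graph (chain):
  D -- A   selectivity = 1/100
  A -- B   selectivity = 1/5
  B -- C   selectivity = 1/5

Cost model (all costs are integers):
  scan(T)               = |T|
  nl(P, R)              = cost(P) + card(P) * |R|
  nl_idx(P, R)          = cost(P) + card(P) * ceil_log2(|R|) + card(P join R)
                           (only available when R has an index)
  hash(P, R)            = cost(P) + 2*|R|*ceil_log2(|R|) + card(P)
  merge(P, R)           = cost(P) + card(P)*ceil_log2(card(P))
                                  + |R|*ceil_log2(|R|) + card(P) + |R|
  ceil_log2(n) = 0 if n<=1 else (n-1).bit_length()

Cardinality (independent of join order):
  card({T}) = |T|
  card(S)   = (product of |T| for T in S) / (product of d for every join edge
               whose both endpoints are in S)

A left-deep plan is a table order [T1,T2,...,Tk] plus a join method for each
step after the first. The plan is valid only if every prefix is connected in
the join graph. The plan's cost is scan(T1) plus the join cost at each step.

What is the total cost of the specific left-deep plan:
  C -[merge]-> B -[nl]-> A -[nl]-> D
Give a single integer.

step 1: scan C: cost=40, card=40
step 2: join B via merge
    card(P join B) = 40*500/(5) = 4000
    cost = 40 + 40*6 + 500*9 + 40 + 500 = 5320
step 3: join A via nl
    card(P join A) = 4000*40/(5) = 32000
    cost = 5320 + 4000*40 = 165320
step 4: join D via nl
    card(P join D) = 32000*100/(100) = 32000
    cost = 165320 + 32000*100 = 3365320

3365320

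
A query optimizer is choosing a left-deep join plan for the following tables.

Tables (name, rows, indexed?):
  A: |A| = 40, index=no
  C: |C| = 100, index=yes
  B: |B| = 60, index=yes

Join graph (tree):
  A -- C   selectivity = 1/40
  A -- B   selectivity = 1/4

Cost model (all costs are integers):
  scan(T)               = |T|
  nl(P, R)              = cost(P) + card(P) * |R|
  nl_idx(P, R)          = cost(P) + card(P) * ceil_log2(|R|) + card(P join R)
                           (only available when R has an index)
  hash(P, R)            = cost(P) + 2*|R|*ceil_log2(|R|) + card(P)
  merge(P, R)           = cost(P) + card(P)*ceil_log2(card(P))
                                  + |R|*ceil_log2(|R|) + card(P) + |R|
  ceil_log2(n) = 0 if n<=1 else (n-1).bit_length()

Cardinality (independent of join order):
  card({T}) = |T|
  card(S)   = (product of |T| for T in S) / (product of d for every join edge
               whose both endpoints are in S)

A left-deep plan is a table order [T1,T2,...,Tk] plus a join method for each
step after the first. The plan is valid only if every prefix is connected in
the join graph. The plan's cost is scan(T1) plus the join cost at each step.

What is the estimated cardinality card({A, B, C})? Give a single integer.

1500

Tables in S: A(40), B(60), C(100)
Edges inside S: A-C(d=40), A-B(d=4)
numerator = 40 * 60 * 100 = 240000
denominator = 40 * 4 = 160
card(S) = 240000 / 160 = 1500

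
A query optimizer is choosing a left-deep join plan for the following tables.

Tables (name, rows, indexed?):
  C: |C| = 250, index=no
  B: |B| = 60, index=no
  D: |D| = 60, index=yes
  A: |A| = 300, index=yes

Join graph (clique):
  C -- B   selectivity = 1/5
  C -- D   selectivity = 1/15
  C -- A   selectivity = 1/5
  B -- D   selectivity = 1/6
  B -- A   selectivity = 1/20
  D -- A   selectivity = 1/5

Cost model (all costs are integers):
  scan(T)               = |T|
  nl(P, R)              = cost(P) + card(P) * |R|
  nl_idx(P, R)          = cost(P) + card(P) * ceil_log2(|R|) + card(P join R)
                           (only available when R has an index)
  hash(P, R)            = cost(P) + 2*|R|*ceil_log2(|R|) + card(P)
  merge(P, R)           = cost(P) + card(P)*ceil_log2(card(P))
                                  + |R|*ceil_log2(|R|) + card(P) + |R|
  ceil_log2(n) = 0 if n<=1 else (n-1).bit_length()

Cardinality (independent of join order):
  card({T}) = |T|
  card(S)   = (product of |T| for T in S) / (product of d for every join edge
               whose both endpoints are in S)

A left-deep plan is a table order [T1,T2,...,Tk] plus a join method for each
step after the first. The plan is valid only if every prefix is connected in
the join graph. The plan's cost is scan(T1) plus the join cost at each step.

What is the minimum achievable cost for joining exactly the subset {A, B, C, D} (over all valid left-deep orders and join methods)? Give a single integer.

8740

Selinger DP over subsets of {A,B,C,D}:
  {C}: scan cost=250, card=250
  {B}: scan cost=60, card=60
  {D}: scan cost=60, card=60
  {A}: scan cost=300, card=300
  {BC}: card=3000; try (B,hash)→1220, (C,merge)→2730, (B,merge)→2920, (C,hash)→4120, (C,nl)→15060, (B,nl)→15250; best=1220 via (B,hash)
  {CD}: card=1000; try (D,hash)→1220, (C,merge)→2730, (D,nl_idx)→2750, (D,merge)→2920, (C,hash)→4120, (C,nl)→15060 …(+1); best=1220 via (D,hash)
  {AC}: card=15000; try (C,hash)→4600, (A,merge)→5500, (C,merge)→5550, (A,hash)→5900, (A,nl_idx)→17500, (A,nl)→75250 …(+1); best=4600 via (C,hash)
  {BD}: card=600; try (D,hash)→840, (B,hash)→840, (D,merge)→900, (B,merge)→900, (D,nl_idx)→1020, (D,nl)→3660 …(+1); best=840 via (D,hash)
  {AB}: card=900; try (B,hash)→1320, (A,nl_idx)→1500, (A,merge)→3480, (B,merge)→3720, (A,hash)→5520, (A,nl)→18060 …(+1); best=1320 via (B,hash)
  {AD}: card=3600; try (D,hash)→1320, (A,merge)→3480, (D,merge)→3720, (A,nl_idx)→4200, (A,hash)→5520, (D,nl_idx)→5700 …(+2); best=1320 via (D,hash)
  {BCD}: card=2000; try (B,hash)→2940, (D,hash)→4940, (C,hash)→5440, (C,merge)→9690, (B,merge)→12640, (D,nl_idx)→21220 …(+4); best=2940 via (B,hash)
  {ABC}: card=9000; try (C,hash)→6220, (A,hash)→9620, (C,merge)→13470, (B,hash)→20320, (A,nl_idx)→37220, (A,merge)→43220 …(+4); best=6220 via (C,hash)
  {ACD}: card=12000; try (A,hash)→7620, (C,hash)→8920, (A,merge)→15220, (D,hash)→20320, (A,nl_idx)→22220, (C,merge)→50370 …(+5); best=7620 via (A,hash)
  {ABD}: card=1800; try (D,hash)→2940, (B,hash)→5640, (A,hash)→6840, (A,nl_idx)→8040, (D,nl_idx)→8520, (A,merge)→10440 …(+5); best=2940 via (D,hash)
  {ABCD}: card=1200; try (C,hash)→8740, (A,hash)→10340, (D,hash)→15940, (B,hash)→20340, (A,nl_idx)→22140, (C,merge)→26790 …(+8); best=8740 via (C,hash)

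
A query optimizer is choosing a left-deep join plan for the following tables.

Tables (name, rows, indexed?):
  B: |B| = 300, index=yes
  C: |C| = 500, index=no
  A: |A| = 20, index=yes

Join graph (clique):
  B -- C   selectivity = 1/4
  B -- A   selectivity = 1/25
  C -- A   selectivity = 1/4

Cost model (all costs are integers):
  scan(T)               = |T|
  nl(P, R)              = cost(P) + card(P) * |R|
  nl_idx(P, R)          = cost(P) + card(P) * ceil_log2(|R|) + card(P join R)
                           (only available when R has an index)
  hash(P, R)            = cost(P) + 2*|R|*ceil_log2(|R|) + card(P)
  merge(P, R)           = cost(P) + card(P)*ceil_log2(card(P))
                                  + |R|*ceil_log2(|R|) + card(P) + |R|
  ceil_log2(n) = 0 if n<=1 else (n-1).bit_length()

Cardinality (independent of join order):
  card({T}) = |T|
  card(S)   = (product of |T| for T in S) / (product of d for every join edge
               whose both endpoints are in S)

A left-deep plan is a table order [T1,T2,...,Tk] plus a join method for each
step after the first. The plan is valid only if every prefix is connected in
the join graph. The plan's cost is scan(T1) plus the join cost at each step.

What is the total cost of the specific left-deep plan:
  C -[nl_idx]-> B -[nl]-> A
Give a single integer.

step 1: scan C: cost=500, card=500
step 2: join B via nl_idx
    card(P join B) = 500*300/(4) = 37500
    cost = 500 + 500*9 + 37500 = 42500
step 3: join A via nl
    card(P join A) = 37500*20/(25*4) = 7500
    cost = 42500 + 37500*20 = 792500

792500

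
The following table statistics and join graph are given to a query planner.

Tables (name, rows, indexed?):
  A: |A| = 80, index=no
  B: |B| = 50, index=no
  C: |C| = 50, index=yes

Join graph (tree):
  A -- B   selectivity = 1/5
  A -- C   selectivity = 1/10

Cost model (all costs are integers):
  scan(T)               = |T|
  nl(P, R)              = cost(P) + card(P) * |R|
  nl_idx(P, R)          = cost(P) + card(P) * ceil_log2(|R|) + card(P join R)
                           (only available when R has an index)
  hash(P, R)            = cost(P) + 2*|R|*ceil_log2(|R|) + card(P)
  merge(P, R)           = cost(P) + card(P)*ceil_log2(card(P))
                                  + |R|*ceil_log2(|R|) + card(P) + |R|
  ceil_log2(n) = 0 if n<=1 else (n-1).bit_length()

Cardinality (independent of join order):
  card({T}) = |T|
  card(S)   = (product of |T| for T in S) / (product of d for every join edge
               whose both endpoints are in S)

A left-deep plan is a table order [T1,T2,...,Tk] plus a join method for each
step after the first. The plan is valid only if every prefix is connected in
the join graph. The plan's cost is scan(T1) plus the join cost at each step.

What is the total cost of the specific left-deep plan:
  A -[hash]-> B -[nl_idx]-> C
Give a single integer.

step 1: scan A: cost=80, card=80
step 2: join B via hash
    card(P join B) = 80*50/(5) = 800
    cost = 80 + 2*50*6 + 80 = 760
step 3: join C via nl_idx
    card(P join C) = 800*50/(10) = 4000
    cost = 760 + 800*6 + 4000 = 9560

9560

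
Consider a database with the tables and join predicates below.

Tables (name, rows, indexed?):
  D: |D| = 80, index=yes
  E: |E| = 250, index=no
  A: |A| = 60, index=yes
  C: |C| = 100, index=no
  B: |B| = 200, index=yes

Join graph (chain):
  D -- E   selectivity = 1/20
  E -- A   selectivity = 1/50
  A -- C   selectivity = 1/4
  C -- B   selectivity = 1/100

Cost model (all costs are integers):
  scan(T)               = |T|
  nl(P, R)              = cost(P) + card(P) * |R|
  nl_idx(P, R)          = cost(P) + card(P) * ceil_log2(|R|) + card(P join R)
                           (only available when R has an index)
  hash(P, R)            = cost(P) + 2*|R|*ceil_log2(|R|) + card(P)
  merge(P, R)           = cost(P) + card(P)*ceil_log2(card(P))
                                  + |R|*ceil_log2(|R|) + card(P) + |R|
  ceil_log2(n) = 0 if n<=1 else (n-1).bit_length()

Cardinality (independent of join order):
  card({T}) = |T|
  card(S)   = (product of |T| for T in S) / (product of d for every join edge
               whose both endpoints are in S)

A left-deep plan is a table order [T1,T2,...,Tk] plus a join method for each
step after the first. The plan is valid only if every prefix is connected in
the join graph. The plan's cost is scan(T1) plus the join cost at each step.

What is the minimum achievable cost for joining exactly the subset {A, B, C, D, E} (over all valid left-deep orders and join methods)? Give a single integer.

25140

Selinger DP over subsets of {A,B,C,D,E}:
  {D}: scan cost=80, card=80
  {E}: scan cost=250, card=250
  {A}: scan cost=60, card=60
  {C}: scan cost=100, card=100
  {B}: scan cost=200, card=200
  {DE}: card=1000; try (D,hash)→1620, (E,merge)→2970, (D,nl_idx)→3000, (D,merge)→3140, (E,hash)→4160, (E,nl)→20080 …(+1); best=1620 via (D,hash)
  {AE}: card=300; try (A,hash)→1220, (A,nl_idx)→2050, (E,merge)→2730, (A,merge)→2920, (E,hash)→4120, (E,nl)→15060 …(+1); best=1220 via (A,hash)
  {AC}: card=1500; try (A,hash)→920, (C,merge)→1280, (A,merge)→1320, (C,hash)→1520, (A,nl_idx)→2200, (C,nl)→6060 …(+1); best=920 via (A,hash)
  {BC}: card=200; try (B,nl_idx)→1100, (C,hash)→1800, (B,merge)→2700, (C,merge)→2800, (B,hash)→3400, (B,nl)→20100 …(+1); best=1100 via (B,nl_idx)
  {ADE}: card=1200; try (D,hash)→2640, (A,hash)→3340, (D,nl_idx)→4520, (D,merge)→4860, (A,nl_idx)→8820, (A,merge)→13040 …(+2); best=2640 via (D,hash)
  {ACE}: card=7500; try (C,hash)→2920, (C,merge)→5020, (E,hash)→6420, (E,merge)→21170, (C,nl)→31220, (E,nl)→375920; best=2920 via (C,hash)
  {ABC}: card=3000; try (A,hash)→2020, (A,merge)→3320, (A,nl_idx)→5300, (B,hash)→5620, (A,nl)→13100, (B,nl_idx)→15920 …(+2); best=2020 via (A,hash)
  {ACDE}: card=30000; try (C,hash)→5240, (D,hash)→11540, (C,merge)→17840, (D,nl_idx)→85420, (D,merge)→108560, (C,nl)→122640 …(+1); best=5240 via (C,hash)
  {ABCE}: card=15000; try (E,hash)→9020, (B,hash)→13620, (E,merge)→43270, (B,nl_idx)→77920, (B,merge)→109720, (E,nl)→752020 …(+1); best=9020 via (E,hash)
  {ABCDE}: card=60000; try (D,hash)→25140, (B,hash)→38440, (D,nl_idx)→174020, (D,merge)→234660, (B,nl_idx)→305240, (B,merge)→487040 …(+2); best=25140 via (D,hash)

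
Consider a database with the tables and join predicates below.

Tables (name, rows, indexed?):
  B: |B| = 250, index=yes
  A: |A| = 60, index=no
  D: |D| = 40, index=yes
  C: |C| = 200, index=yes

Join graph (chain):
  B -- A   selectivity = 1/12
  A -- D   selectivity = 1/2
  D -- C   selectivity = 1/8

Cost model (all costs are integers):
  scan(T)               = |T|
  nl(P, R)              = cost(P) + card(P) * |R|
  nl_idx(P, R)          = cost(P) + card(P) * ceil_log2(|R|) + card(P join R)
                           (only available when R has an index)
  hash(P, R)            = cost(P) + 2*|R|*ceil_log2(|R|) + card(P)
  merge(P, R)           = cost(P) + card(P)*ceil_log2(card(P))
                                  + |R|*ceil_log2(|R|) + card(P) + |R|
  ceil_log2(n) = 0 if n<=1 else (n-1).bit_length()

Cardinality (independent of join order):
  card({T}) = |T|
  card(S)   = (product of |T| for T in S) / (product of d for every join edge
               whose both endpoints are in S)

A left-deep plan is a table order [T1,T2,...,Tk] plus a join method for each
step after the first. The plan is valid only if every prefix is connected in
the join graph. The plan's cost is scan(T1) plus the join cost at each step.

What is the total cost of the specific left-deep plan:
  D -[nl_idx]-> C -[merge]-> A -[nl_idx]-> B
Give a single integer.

step 1: scan D: cost=40, card=40
step 2: join C via nl_idx
    card(P join C) = 40*200/(8) = 1000
    cost = 40 + 40*8 + 1000 = 1360
step 3: join A via merge
    card(P join A) = 1000*60/(2) = 30000
    cost = 1360 + 1000*10 + 60*6 + 1000 + 60 = 12780
step 4: join B via nl_idx
    card(P join B) = 30000*250/(12) = 625000
    cost = 12780 + 30000*8 + 625000 = 877780

877780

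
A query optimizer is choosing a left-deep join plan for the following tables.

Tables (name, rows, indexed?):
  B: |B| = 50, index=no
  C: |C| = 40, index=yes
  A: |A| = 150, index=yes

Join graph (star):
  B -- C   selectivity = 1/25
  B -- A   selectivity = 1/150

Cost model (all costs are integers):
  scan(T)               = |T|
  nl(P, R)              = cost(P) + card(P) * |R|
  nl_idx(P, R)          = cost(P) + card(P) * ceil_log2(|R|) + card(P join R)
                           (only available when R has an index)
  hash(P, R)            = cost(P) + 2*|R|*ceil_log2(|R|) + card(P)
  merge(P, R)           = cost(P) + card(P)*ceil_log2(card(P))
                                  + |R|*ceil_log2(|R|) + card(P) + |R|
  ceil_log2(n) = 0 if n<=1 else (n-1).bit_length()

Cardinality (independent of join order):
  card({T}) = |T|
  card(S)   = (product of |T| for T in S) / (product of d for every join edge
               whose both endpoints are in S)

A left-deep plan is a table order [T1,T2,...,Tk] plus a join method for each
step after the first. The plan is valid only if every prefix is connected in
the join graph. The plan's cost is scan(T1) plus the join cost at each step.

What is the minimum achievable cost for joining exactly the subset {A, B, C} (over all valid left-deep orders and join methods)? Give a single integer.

Selinger DP over subsets of {A,B,C}:
  {B}: scan cost=50, card=50
  {C}: scan cost=40, card=40
  {A}: scan cost=150, card=150
  {BC}: card=80; try (C,nl_idx)→430, (C,hash)→580, (B,merge)→670, (C,merge)→680, (B,hash)→680, (B,nl)→2040 …(+1); best=430 via (C,nl_idx)
  {AB}: card=50; try (A,nl_idx)→500, (B,hash)→900, (A,merge)→1750, (B,merge)→1850, (A,hash)→2500, (A,nl)→7550 …(+1); best=500 via (A,nl_idx)
  {ABC}: card=80; try (C,nl_idx)→880, (C,hash)→1030, (C,merge)→1130, (A,nl_idx)→1150, (A,merge)→2420, (C,nl)→2500 …(+2); best=880 via (C,nl_idx)

880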